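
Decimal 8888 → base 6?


Divide by 6 repeatedly:
8888 ÷ 6 = 1481 remainder 2
1481 ÷ 6 = 246 remainder 5
246 ÷ 6 = 41 remainder 0
41 ÷ 6 = 6 remainder 5
6 ÷ 6 = 1 remainder 0
1 ÷ 6 = 0 remainder 1
Reading remainders bottom-up:
= 105052


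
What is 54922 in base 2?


Divide by 2 repeatedly:
54922 ÷ 2 = 27461 remainder 0
27461 ÷ 2 = 13730 remainder 1
13730 ÷ 2 = 6865 remainder 0
6865 ÷ 2 = 3432 remainder 1
3432 ÷ 2 = 1716 remainder 0
1716 ÷ 2 = 858 remainder 0
858 ÷ 2 = 429 remainder 0
429 ÷ 2 = 214 remainder 1
214 ÷ 2 = 107 remainder 0
107 ÷ 2 = 53 remainder 1
53 ÷ 2 = 26 remainder 1
26 ÷ 2 = 13 remainder 0
13 ÷ 2 = 6 remainder 1
6 ÷ 2 = 3 remainder 0
3 ÷ 2 = 1 remainder 1
1 ÷ 2 = 0 remainder 1
Reading remainders bottom-up:
= 1101011010001010


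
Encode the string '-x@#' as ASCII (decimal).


String: '-x@#'  (4 characters)
Per-character ASCII lookup:
  '-': special character: '-' = 45
  'x': lowercase starts at 97: 'x' = 97 + 23 = 120
  '@': special character: '@' = 64
  '#': special character: '#' = 35
= 45 120 64 35


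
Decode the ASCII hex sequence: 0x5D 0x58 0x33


Codes (hex): 0x5D 0x58 0x33
Per-code ASCII lookup:
  0x5D = 93  (special character) → ']'
  0x58 = 88  (range 65-90: uppercase, 88 - 65 = 23) → 'X'
  0x33 = 51  (range 48-57: digits, 51 - 48 = 3) → '3'
= ']X3'


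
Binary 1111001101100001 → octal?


Group into 3-bit groups: 001111001101100001
  001 = 1
  111 = 7
  001 = 1
  101 = 5
  100 = 4
  001 = 1
= 0o171541


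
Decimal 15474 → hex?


Divide by 16 repeatedly:
15474 ÷ 16 = 967 remainder 2 (2)
967 ÷ 16 = 60 remainder 7 (7)
60 ÷ 16 = 3 remainder 12 (C)
3 ÷ 16 = 0 remainder 3 (3)
Reading remainders bottom-up:
= 0x3C72


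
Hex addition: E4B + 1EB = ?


Align and add column by column (LSB to MSB, each column mod 16 with carry):
  0E4B
+ 01EB
  ----
  col 0: B(11) + B(11) + 0 (carry in) = 22 → 6(6), carry out 1
  col 1: 4(4) + E(14) + 1 (carry in) = 19 → 3(3), carry out 1
  col 2: E(14) + 1(1) + 1 (carry in) = 16 → 0(0), carry out 1
  col 3: 0(0) + 0(0) + 1 (carry in) = 1 → 1(1), carry out 0
Reading digits MSB→LSB: 1036
Strip leading zeros: 1036
= 0x1036


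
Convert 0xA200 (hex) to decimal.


Positional values:
Position 0: 0 × 16^0 = 0 × 1 = 0
Position 1: 0 × 16^1 = 0 × 16 = 0
Position 2: 2 × 16^2 = 2 × 256 = 512
Position 3: A × 16^3 = 10 × 4096 = 40960
Sum = 0 + 0 + 512 + 40960
= 41472


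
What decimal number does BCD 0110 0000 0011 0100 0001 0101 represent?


Each 4-bit group → digit:
  0110 → 6
  0000 → 0
  0011 → 3
  0100 → 4
  0001 → 1
  0101 → 5
= 603415


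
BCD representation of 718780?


Each digit → 4-bit binary:
  7 → 0111
  1 → 0001
  8 → 1000
  7 → 0111
  8 → 1000
  0 → 0000
= 0111 0001 1000 0111 1000 0000


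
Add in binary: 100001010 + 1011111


Align and add column by column (LSB to MSB, carry propagating):
  0100001010
+ 0001011111
  ----------
  col 0: 0 + 1 + 0 (carry in) = 1 → bit 1, carry out 0
  col 1: 1 + 1 + 0 (carry in) = 2 → bit 0, carry out 1
  col 2: 0 + 1 + 1 (carry in) = 2 → bit 0, carry out 1
  col 3: 1 + 1 + 1 (carry in) = 3 → bit 1, carry out 1
  col 4: 0 + 1 + 1 (carry in) = 2 → bit 0, carry out 1
  col 5: 0 + 0 + 1 (carry in) = 1 → bit 1, carry out 0
  col 6: 0 + 1 + 0 (carry in) = 1 → bit 1, carry out 0
  col 7: 0 + 0 + 0 (carry in) = 0 → bit 0, carry out 0
  col 8: 1 + 0 + 0 (carry in) = 1 → bit 1, carry out 0
  col 9: 0 + 0 + 0 (carry in) = 0 → bit 0, carry out 0
Reading bits MSB→LSB: 0101101001
Strip leading zeros: 101101001
= 101101001


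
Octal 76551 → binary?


Each octal digit → 3 binary bits:
  7 = 111
  6 = 110
  5 = 101
  5 = 101
  1 = 001
Concatenate: 111 110 101 101 001
= 111110101101001


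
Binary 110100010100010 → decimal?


Positional values:
Bit 1: 1 × 2^1 = 2
Bit 5: 1 × 2^5 = 32
Bit 7: 1 × 2^7 = 128
Bit 11: 1 × 2^11 = 2048
Bit 13: 1 × 2^13 = 8192
Bit 14: 1 × 2^14 = 16384
Sum = 2 + 32 + 128 + 2048 + 8192 + 16384
= 26786


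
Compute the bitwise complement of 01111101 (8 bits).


Original: 01111101
Invert all bits:
  bit 0: 0 → 1
  bit 1: 1 → 0
  bit 2: 1 → 0
  bit 3: 1 → 0
  bit 4: 1 → 0
  bit 5: 1 → 0
  bit 6: 0 → 1
  bit 7: 1 → 0
= 10000010


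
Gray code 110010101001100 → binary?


Gray code: 110010101001100
MSB stays the same: 1
Each subsequent bit = prev_binary XOR current_gray:
  B[1] = 1 XOR 1 = 0
  B[2] = 0 XOR 0 = 0
  B[3] = 0 XOR 0 = 0
  B[4] = 0 XOR 1 = 1
  B[5] = 1 XOR 0 = 1
  B[6] = 1 XOR 1 = 0
  B[7] = 0 XOR 0 = 0
  B[8] = 0 XOR 1 = 1
  B[9] = 1 XOR 0 = 1
  B[10] = 1 XOR 0 = 1
  B[11] = 1 XOR 1 = 0
  B[12] = 0 XOR 1 = 1
  B[13] = 1 XOR 0 = 1
  B[14] = 1 XOR 0 = 1
= 100011001110111 (18039 decimal)


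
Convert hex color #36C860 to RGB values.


Hex: #36C860
R = 36₁₆ = 54
G = C8₁₆ = 200
B = 60₁₆ = 96
= RGB(54, 200, 96)


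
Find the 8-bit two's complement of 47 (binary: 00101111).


Original: 00101111
Step 1 - Invert all bits: 11010000
Step 2 - Add 1: 11010000 + 1
= 11010001 (represents -47)


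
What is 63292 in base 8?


Divide by 8 repeatedly:
63292 ÷ 8 = 7911 remainder 4
7911 ÷ 8 = 988 remainder 7
988 ÷ 8 = 123 remainder 4
123 ÷ 8 = 15 remainder 3
15 ÷ 8 = 1 remainder 7
1 ÷ 8 = 0 remainder 1
Reading remainders bottom-up:
= 0o173474


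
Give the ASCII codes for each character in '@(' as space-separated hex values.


String: '@('  (2 characters)
Per-character ASCII lookup:
  '@': special character: '@' = 64 → 0x40
  '(': special character: '(' = 40 → 0x28
= 0x40 0x28


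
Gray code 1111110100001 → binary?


Gray code: 1111110100001
MSB stays the same: 1
Each subsequent bit = prev_binary XOR current_gray:
  B[1] = 1 XOR 1 = 0
  B[2] = 0 XOR 1 = 1
  B[3] = 1 XOR 1 = 0
  B[4] = 0 XOR 1 = 1
  B[5] = 1 XOR 1 = 0
  B[6] = 0 XOR 0 = 0
  B[7] = 0 XOR 1 = 1
  B[8] = 1 XOR 0 = 1
  B[9] = 1 XOR 0 = 1
  B[10] = 1 XOR 0 = 1
  B[11] = 1 XOR 0 = 1
  B[12] = 1 XOR 1 = 0
= 1010100111110 (5438 decimal)


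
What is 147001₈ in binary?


Each octal digit → 3 binary bits:
  1 = 001
  4 = 100
  7 = 111
  0 = 000
  0 = 000
  1 = 001
Concatenate: 001 100 111 000 000 001
= 001100111000000001


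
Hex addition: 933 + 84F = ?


Align and add column by column (LSB to MSB, each column mod 16 with carry):
  0933
+ 084F
  ----
  col 0: 3(3) + F(15) + 0 (carry in) = 18 → 2(2), carry out 1
  col 1: 3(3) + 4(4) + 1 (carry in) = 8 → 8(8), carry out 0
  col 2: 9(9) + 8(8) + 0 (carry in) = 17 → 1(1), carry out 1
  col 3: 0(0) + 0(0) + 1 (carry in) = 1 → 1(1), carry out 0
Reading digits MSB→LSB: 1182
Strip leading zeros: 1182
= 0x1182


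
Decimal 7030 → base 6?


Divide by 6 repeatedly:
7030 ÷ 6 = 1171 remainder 4
1171 ÷ 6 = 195 remainder 1
195 ÷ 6 = 32 remainder 3
32 ÷ 6 = 5 remainder 2
5 ÷ 6 = 0 remainder 5
Reading remainders bottom-up:
= 52314


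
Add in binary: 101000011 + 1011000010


Align and add column by column (LSB to MSB, carry propagating):
  00101000011
+ 01011000010
  -----------
  col 0: 1 + 0 + 0 (carry in) = 1 → bit 1, carry out 0
  col 1: 1 + 1 + 0 (carry in) = 2 → bit 0, carry out 1
  col 2: 0 + 0 + 1 (carry in) = 1 → bit 1, carry out 0
  col 3: 0 + 0 + 0 (carry in) = 0 → bit 0, carry out 0
  col 4: 0 + 0 + 0 (carry in) = 0 → bit 0, carry out 0
  col 5: 0 + 0 + 0 (carry in) = 0 → bit 0, carry out 0
  col 6: 1 + 1 + 0 (carry in) = 2 → bit 0, carry out 1
  col 7: 0 + 1 + 1 (carry in) = 2 → bit 0, carry out 1
  col 8: 1 + 0 + 1 (carry in) = 2 → bit 0, carry out 1
  col 9: 0 + 1 + 1 (carry in) = 2 → bit 0, carry out 1
  col 10: 0 + 0 + 1 (carry in) = 1 → bit 1, carry out 0
Reading bits MSB→LSB: 10000000101
Strip leading zeros: 10000000101
= 10000000101


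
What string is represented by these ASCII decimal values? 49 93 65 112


Codes (decimal): 49 93 65 112
Per-code ASCII lookup:
  49  (range 48-57: digits, 49 - 48 = 1) → '1'
  93  (special character) → ']'
  65  (range 65-90: uppercase, 65 - 65 = 0) → 'A'
  112  (range 97-122: lowercase, 112 - 97 = 15) → 'p'
= '1]Ap'


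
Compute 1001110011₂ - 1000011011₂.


Align and subtract column by column (LSB to MSB, borrowing when needed):
  1001110011
- 1000011011
  ----------
  col 0: (1 - 0 borrow-in) - 1 → 1 - 1 = 0, borrow out 0
  col 1: (1 - 0 borrow-in) - 1 → 1 - 1 = 0, borrow out 0
  col 2: (0 - 0 borrow-in) - 0 → 0 - 0 = 0, borrow out 0
  col 3: (0 - 0 borrow-in) - 1 → borrow from next column: (0+2) - 1 = 1, borrow out 1
  col 4: (1 - 1 borrow-in) - 1 → borrow from next column: (0+2) - 1 = 1, borrow out 1
  col 5: (1 - 1 borrow-in) - 0 → 0 - 0 = 0, borrow out 0
  col 6: (1 - 0 borrow-in) - 0 → 1 - 0 = 1, borrow out 0
  col 7: (0 - 0 borrow-in) - 0 → 0 - 0 = 0, borrow out 0
  col 8: (0 - 0 borrow-in) - 0 → 0 - 0 = 0, borrow out 0
  col 9: (1 - 0 borrow-in) - 1 → 1 - 1 = 0, borrow out 0
Reading bits MSB→LSB: 0001011000
Strip leading zeros: 1011000
= 1011000


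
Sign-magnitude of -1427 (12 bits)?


Sign bit: 1 (negative)
Magnitude: 1427 = 10110010011
= 110110010011


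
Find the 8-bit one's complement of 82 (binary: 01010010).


Original: 01010010
Invert all bits:
  bit 0: 0 → 1
  bit 1: 1 → 0
  bit 2: 0 → 1
  bit 3: 1 → 0
  bit 4: 0 → 1
  bit 5: 0 → 1
  bit 6: 1 → 0
  bit 7: 0 → 1
= 10101101


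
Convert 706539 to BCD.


Each digit → 4-bit binary:
  7 → 0111
  0 → 0000
  6 → 0110
  5 → 0101
  3 → 0011
  9 → 1001
= 0111 0000 0110 0101 0011 1001


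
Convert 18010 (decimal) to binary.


Divide by 2 repeatedly:
18010 ÷ 2 = 9005 remainder 0
9005 ÷ 2 = 4502 remainder 1
4502 ÷ 2 = 2251 remainder 0
2251 ÷ 2 = 1125 remainder 1
1125 ÷ 2 = 562 remainder 1
562 ÷ 2 = 281 remainder 0
281 ÷ 2 = 140 remainder 1
140 ÷ 2 = 70 remainder 0
70 ÷ 2 = 35 remainder 0
35 ÷ 2 = 17 remainder 1
17 ÷ 2 = 8 remainder 1
8 ÷ 2 = 4 remainder 0
4 ÷ 2 = 2 remainder 0
2 ÷ 2 = 1 remainder 0
1 ÷ 2 = 0 remainder 1
Reading remainders bottom-up:
= 100011001011010


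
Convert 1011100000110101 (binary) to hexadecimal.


Group into 4-bit nibbles: 1011100000110101
  1011 = B
  1000 = 8
  0011 = 3
  0101 = 5
= 0xB835


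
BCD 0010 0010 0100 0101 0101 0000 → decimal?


Each 4-bit group → digit:
  0010 → 2
  0010 → 2
  0100 → 4
  0101 → 5
  0101 → 5
  0000 → 0
= 224550


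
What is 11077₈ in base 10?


Positional values:
Position 0: 7 × 8^0 = 7
Position 1: 7 × 8^1 = 56
Position 2: 0 × 8^2 = 0
Position 3: 1 × 8^3 = 512
Position 4: 1 × 8^4 = 4096
Sum = 7 + 56 + 0 + 512 + 4096
= 4671


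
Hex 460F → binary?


Each hex digit → 4 binary bits:
  4 = 0100
  6 = 0110
  0 = 0000
  F = 1111
Concatenate: 0100 0110 0000 1111
= 0100011000001111


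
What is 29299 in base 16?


Divide by 16 repeatedly:
29299 ÷ 16 = 1831 remainder 3 (3)
1831 ÷ 16 = 114 remainder 7 (7)
114 ÷ 16 = 7 remainder 2 (2)
7 ÷ 16 = 0 remainder 7 (7)
Reading remainders bottom-up:
= 0x7273


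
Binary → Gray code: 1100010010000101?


Binary: 1100010010000101
Gray code: G = B XOR (B >> 1)
B >> 1 = 0110001001000010
1100010010000101 XOR 0110001001000010:
  1 XOR 0 = 1
  1 XOR 1 = 0
  0 XOR 1 = 1
  0 XOR 0 = 0
  0 XOR 0 = 0
  1 XOR 0 = 1
  0 XOR 1 = 1
  0 XOR 0 = 0
  1 XOR 0 = 1
  0 XOR 1 = 1
  0 XOR 0 = 0
  0 XOR 0 = 0
  0 XOR 0 = 0
  1 XOR 0 = 1
  0 XOR 1 = 1
  1 XOR 0 = 1
= 1010011011000111


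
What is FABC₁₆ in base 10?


Positional values:
Position 0: C × 16^0 = 12 × 1 = 12
Position 1: B × 16^1 = 11 × 16 = 176
Position 2: A × 16^2 = 10 × 256 = 2560
Position 3: F × 16^3 = 15 × 4096 = 61440
Sum = 12 + 176 + 2560 + 61440
= 64188


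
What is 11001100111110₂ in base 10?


Positional values:
Bit 1: 1 × 2^1 = 2
Bit 2: 1 × 2^2 = 4
Bit 3: 1 × 2^3 = 8
Bit 4: 1 × 2^4 = 16
Bit 5: 1 × 2^5 = 32
Bit 8: 1 × 2^8 = 256
Bit 9: 1 × 2^9 = 512
Bit 12: 1 × 2^12 = 4096
Bit 13: 1 × 2^13 = 8192
Sum = 2 + 4 + 8 + 16 + 32 + 256 + 512 + 4096 + 8192
= 13118


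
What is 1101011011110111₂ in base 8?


Group into 3-bit groups: 001101011011110111
  001 = 1
  101 = 5
  011 = 3
  011 = 3
  110 = 6
  111 = 7
= 0o153367


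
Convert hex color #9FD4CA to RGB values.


Hex: #9FD4CA
R = 9F₁₆ = 159
G = D4₁₆ = 212
B = CA₁₆ = 202
= RGB(159, 212, 202)


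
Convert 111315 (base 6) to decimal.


Positional values (base 6):
  5 × 6^0 = 5 × 1 = 5
  1 × 6^1 = 1 × 6 = 6
  3 × 6^2 = 3 × 36 = 108
  1 × 6^3 = 1 × 216 = 216
  1 × 6^4 = 1 × 1296 = 1296
  1 × 6^5 = 1 × 7776 = 7776
Sum = 5 + 6 + 108 + 216 + 1296 + 7776
= 9407


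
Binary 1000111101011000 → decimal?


Positional values:
Bit 3: 1 × 2^3 = 8
Bit 4: 1 × 2^4 = 16
Bit 6: 1 × 2^6 = 64
Bit 8: 1 × 2^8 = 256
Bit 9: 1 × 2^9 = 512
Bit 10: 1 × 2^10 = 1024
Bit 11: 1 × 2^11 = 2048
Bit 15: 1 × 2^15 = 32768
Sum = 8 + 16 + 64 + 256 + 512 + 1024 + 2048 + 32768
= 36696


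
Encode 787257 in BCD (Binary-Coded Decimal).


Each digit → 4-bit binary:
  7 → 0111
  8 → 1000
  7 → 0111
  2 → 0010
  5 → 0101
  7 → 0111
= 0111 1000 0111 0010 0101 0111


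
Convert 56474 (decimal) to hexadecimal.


Divide by 16 repeatedly:
56474 ÷ 16 = 3529 remainder 10 (A)
3529 ÷ 16 = 220 remainder 9 (9)
220 ÷ 16 = 13 remainder 12 (C)
13 ÷ 16 = 0 remainder 13 (D)
Reading remainders bottom-up:
= 0xDC9A


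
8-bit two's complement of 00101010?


Original: 00101010
Step 1 - Invert all bits: 11010101
Step 2 - Add 1: 11010101 + 1
= 11010110 (represents -42)


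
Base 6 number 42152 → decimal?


Positional values (base 6):
  2 × 6^0 = 2 × 1 = 2
  5 × 6^1 = 5 × 6 = 30
  1 × 6^2 = 1 × 36 = 36
  2 × 6^3 = 2 × 216 = 432
  4 × 6^4 = 4 × 1296 = 5184
Sum = 2 + 30 + 36 + 432 + 5184
= 5684


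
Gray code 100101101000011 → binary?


Gray code: 100101101000011
MSB stays the same: 1
Each subsequent bit = prev_binary XOR current_gray:
  B[1] = 1 XOR 0 = 1
  B[2] = 1 XOR 0 = 1
  B[3] = 1 XOR 1 = 0
  B[4] = 0 XOR 0 = 0
  B[5] = 0 XOR 1 = 1
  B[6] = 1 XOR 1 = 0
  B[7] = 0 XOR 0 = 0
  B[8] = 0 XOR 1 = 1
  B[9] = 1 XOR 0 = 1
  B[10] = 1 XOR 0 = 1
  B[11] = 1 XOR 0 = 1
  B[12] = 1 XOR 0 = 1
  B[13] = 1 XOR 1 = 0
  B[14] = 0 XOR 1 = 1
= 111001001111101 (29309 decimal)


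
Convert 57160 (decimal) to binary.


Divide by 2 repeatedly:
57160 ÷ 2 = 28580 remainder 0
28580 ÷ 2 = 14290 remainder 0
14290 ÷ 2 = 7145 remainder 0
7145 ÷ 2 = 3572 remainder 1
3572 ÷ 2 = 1786 remainder 0
1786 ÷ 2 = 893 remainder 0
893 ÷ 2 = 446 remainder 1
446 ÷ 2 = 223 remainder 0
223 ÷ 2 = 111 remainder 1
111 ÷ 2 = 55 remainder 1
55 ÷ 2 = 27 remainder 1
27 ÷ 2 = 13 remainder 1
13 ÷ 2 = 6 remainder 1
6 ÷ 2 = 3 remainder 0
3 ÷ 2 = 1 remainder 1
1 ÷ 2 = 0 remainder 1
Reading remainders bottom-up:
= 1101111101001000


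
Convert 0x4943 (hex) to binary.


Each hex digit → 4 binary bits:
  4 = 0100
  9 = 1001
  4 = 0100
  3 = 0011
Concatenate: 0100 1001 0100 0011
= 0100100101000011


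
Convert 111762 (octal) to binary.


Each octal digit → 3 binary bits:
  1 = 001
  1 = 001
  1 = 001
  7 = 111
  6 = 110
  2 = 010
Concatenate: 001 001 001 111 110 010
= 001001001111110010


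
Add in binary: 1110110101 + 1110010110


Align and add column by column (LSB to MSB, carry propagating):
  01110110101
+ 01110010110
  -----------
  col 0: 1 + 0 + 0 (carry in) = 1 → bit 1, carry out 0
  col 1: 0 + 1 + 0 (carry in) = 1 → bit 1, carry out 0
  col 2: 1 + 1 + 0 (carry in) = 2 → bit 0, carry out 1
  col 3: 0 + 0 + 1 (carry in) = 1 → bit 1, carry out 0
  col 4: 1 + 1 + 0 (carry in) = 2 → bit 0, carry out 1
  col 5: 1 + 0 + 1 (carry in) = 2 → bit 0, carry out 1
  col 6: 0 + 0 + 1 (carry in) = 1 → bit 1, carry out 0
  col 7: 1 + 1 + 0 (carry in) = 2 → bit 0, carry out 1
  col 8: 1 + 1 + 1 (carry in) = 3 → bit 1, carry out 1
  col 9: 1 + 1 + 1 (carry in) = 3 → bit 1, carry out 1
  col 10: 0 + 0 + 1 (carry in) = 1 → bit 1, carry out 0
Reading bits MSB→LSB: 11101001011
Strip leading zeros: 11101001011
= 11101001011


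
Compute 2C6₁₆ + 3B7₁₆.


Align and add column by column (LSB to MSB, each column mod 16 with carry):
  02C6
+ 03B7
  ----
  col 0: 6(6) + 7(7) + 0 (carry in) = 13 → D(13), carry out 0
  col 1: C(12) + B(11) + 0 (carry in) = 23 → 7(7), carry out 1
  col 2: 2(2) + 3(3) + 1 (carry in) = 6 → 6(6), carry out 0
  col 3: 0(0) + 0(0) + 0 (carry in) = 0 → 0(0), carry out 0
Reading digits MSB→LSB: 067D
Strip leading zeros: 67D
= 0x67D


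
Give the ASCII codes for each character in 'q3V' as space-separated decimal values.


String: 'q3V'  (3 characters)
Per-character ASCII lookup:
  'q': lowercase starts at 97: 'q' = 97 + 16 = 113
  '3': digits start at 48: '3' = 48 + 3 = 51
  'V': uppercase starts at 65: 'V' = 65 + 21 = 86
= 113 51 86


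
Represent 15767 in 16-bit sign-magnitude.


Sign bit: 0 (positive)
Magnitude: 15767 = 011110110010111
= 0011110110010111


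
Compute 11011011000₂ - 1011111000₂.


Align and subtract column by column (LSB to MSB, borrowing when needed):
  11011011000
- 01011111000
  -----------
  col 0: (0 - 0 borrow-in) - 0 → 0 - 0 = 0, borrow out 0
  col 1: (0 - 0 borrow-in) - 0 → 0 - 0 = 0, borrow out 0
  col 2: (0 - 0 borrow-in) - 0 → 0 - 0 = 0, borrow out 0
  col 3: (1 - 0 borrow-in) - 1 → 1 - 1 = 0, borrow out 0
  col 4: (1 - 0 borrow-in) - 1 → 1 - 1 = 0, borrow out 0
  col 5: (0 - 0 borrow-in) - 1 → borrow from next column: (0+2) - 1 = 1, borrow out 1
  col 6: (1 - 1 borrow-in) - 1 → borrow from next column: (0+2) - 1 = 1, borrow out 1
  col 7: (1 - 1 borrow-in) - 1 → borrow from next column: (0+2) - 1 = 1, borrow out 1
  col 8: (0 - 1 borrow-in) - 0 → borrow from next column: (-1+2) - 0 = 1, borrow out 1
  col 9: (1 - 1 borrow-in) - 1 → borrow from next column: (0+2) - 1 = 1, borrow out 1
  col 10: (1 - 1 borrow-in) - 0 → 0 - 0 = 0, borrow out 0
Reading bits MSB→LSB: 01111100000
Strip leading zeros: 1111100000
= 1111100000


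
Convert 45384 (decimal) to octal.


Divide by 8 repeatedly:
45384 ÷ 8 = 5673 remainder 0
5673 ÷ 8 = 709 remainder 1
709 ÷ 8 = 88 remainder 5
88 ÷ 8 = 11 remainder 0
11 ÷ 8 = 1 remainder 3
1 ÷ 8 = 0 remainder 1
Reading remainders bottom-up:
= 0o130510


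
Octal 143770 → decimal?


Positional values:
Position 0: 0 × 8^0 = 0
Position 1: 7 × 8^1 = 56
Position 2: 7 × 8^2 = 448
Position 3: 3 × 8^3 = 1536
Position 4: 4 × 8^4 = 16384
Position 5: 1 × 8^5 = 32768
Sum = 0 + 56 + 448 + 1536 + 16384 + 32768
= 51192


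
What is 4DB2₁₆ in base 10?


Positional values:
Position 0: 2 × 16^0 = 2 × 1 = 2
Position 1: B × 16^1 = 11 × 16 = 176
Position 2: D × 16^2 = 13 × 256 = 3328
Position 3: 4 × 16^3 = 4 × 4096 = 16384
Sum = 2 + 176 + 3328 + 16384
= 19890


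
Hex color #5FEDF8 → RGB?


Hex: #5FEDF8
R = 5F₁₆ = 95
G = ED₁₆ = 237
B = F8₁₆ = 248
= RGB(95, 237, 248)


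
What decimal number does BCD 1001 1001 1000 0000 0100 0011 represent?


Each 4-bit group → digit:
  1001 → 9
  1001 → 9
  1000 → 8
  0000 → 0
  0100 → 4
  0011 → 3
= 998043


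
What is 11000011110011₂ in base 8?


Group into 3-bit groups: 011000011110011
  011 = 3
  000 = 0
  011 = 3
  110 = 6
  011 = 3
= 0o30363


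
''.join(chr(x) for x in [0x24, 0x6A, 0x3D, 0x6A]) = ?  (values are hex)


Codes (hex): 0x24 0x6A 0x3D 0x6A
Per-code ASCII lookup:
  0x24 = 36  (special character) → '$'
  0x6A = 106  (range 97-122: lowercase, 106 - 97 = 9) → 'j'
  0x3D = 61  (special character) → '='
  0x6A = 106  (range 97-122: lowercase, 106 - 97 = 9) → 'j'
= '$j=j'


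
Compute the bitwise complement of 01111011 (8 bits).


Original: 01111011
Invert all bits:
  bit 0: 0 → 1
  bit 1: 1 → 0
  bit 2: 1 → 0
  bit 3: 1 → 0
  bit 4: 1 → 0
  bit 5: 0 → 1
  bit 6: 1 → 0
  bit 7: 1 → 0
= 10000100


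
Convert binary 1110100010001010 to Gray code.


Binary: 1110100010001010
Gray code: G = B XOR (B >> 1)
B >> 1 = 0111010001000101
1110100010001010 XOR 0111010001000101:
  1 XOR 0 = 1
  1 XOR 1 = 0
  1 XOR 1 = 0
  0 XOR 1 = 1
  1 XOR 0 = 1
  0 XOR 1 = 1
  0 XOR 0 = 0
  0 XOR 0 = 0
  1 XOR 0 = 1
  0 XOR 1 = 1
  0 XOR 0 = 0
  0 XOR 0 = 0
  1 XOR 0 = 1
  0 XOR 1 = 1
  1 XOR 0 = 1
  0 XOR 1 = 1
= 1001110011001111


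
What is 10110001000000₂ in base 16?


Group into 4-bit nibbles: 0010110001000000
  0010 = 2
  1100 = C
  0100 = 4
  0000 = 0
= 0x2C40


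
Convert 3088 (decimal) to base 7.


Divide by 7 repeatedly:
3088 ÷ 7 = 441 remainder 1
441 ÷ 7 = 63 remainder 0
63 ÷ 7 = 9 remainder 0
9 ÷ 7 = 1 remainder 2
1 ÷ 7 = 0 remainder 1
Reading remainders bottom-up:
= 12001


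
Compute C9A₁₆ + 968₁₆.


Align and add column by column (LSB to MSB, each column mod 16 with carry):
  0C9A
+ 0968
  ----
  col 0: A(10) + 8(8) + 0 (carry in) = 18 → 2(2), carry out 1
  col 1: 9(9) + 6(6) + 1 (carry in) = 16 → 0(0), carry out 1
  col 2: C(12) + 9(9) + 1 (carry in) = 22 → 6(6), carry out 1
  col 3: 0(0) + 0(0) + 1 (carry in) = 1 → 1(1), carry out 0
Reading digits MSB→LSB: 1602
Strip leading zeros: 1602
= 0x1602


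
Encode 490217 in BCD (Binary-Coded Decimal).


Each digit → 4-bit binary:
  4 → 0100
  9 → 1001
  0 → 0000
  2 → 0010
  1 → 0001
  7 → 0111
= 0100 1001 0000 0010 0001 0111


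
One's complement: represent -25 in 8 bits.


Original: 00011001
Invert all bits:
  bit 0: 0 → 1
  bit 1: 0 → 1
  bit 2: 0 → 1
  bit 3: 1 → 0
  bit 4: 1 → 0
  bit 5: 0 → 1
  bit 6: 0 → 1
  bit 7: 1 → 0
= 11100110


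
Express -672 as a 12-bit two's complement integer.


Original: 001010100000
Step 1 - Invert all bits: 110101011111
Step 2 - Add 1: 110101011111 + 1
= 110101100000 (represents -672)


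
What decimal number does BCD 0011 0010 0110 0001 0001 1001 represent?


Each 4-bit group → digit:
  0011 → 3
  0010 → 2
  0110 → 6
  0001 → 1
  0001 → 1
  1001 → 9
= 326119


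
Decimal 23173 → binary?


Divide by 2 repeatedly:
23173 ÷ 2 = 11586 remainder 1
11586 ÷ 2 = 5793 remainder 0
5793 ÷ 2 = 2896 remainder 1
2896 ÷ 2 = 1448 remainder 0
1448 ÷ 2 = 724 remainder 0
724 ÷ 2 = 362 remainder 0
362 ÷ 2 = 181 remainder 0
181 ÷ 2 = 90 remainder 1
90 ÷ 2 = 45 remainder 0
45 ÷ 2 = 22 remainder 1
22 ÷ 2 = 11 remainder 0
11 ÷ 2 = 5 remainder 1
5 ÷ 2 = 2 remainder 1
2 ÷ 2 = 1 remainder 0
1 ÷ 2 = 0 remainder 1
Reading remainders bottom-up:
= 101101010000101


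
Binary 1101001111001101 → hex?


Group into 4-bit nibbles: 1101001111001101
  1101 = D
  0011 = 3
  1100 = C
  1101 = D
= 0xD3CD


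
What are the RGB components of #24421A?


Hex: #24421A
R = 24₁₆ = 36
G = 42₁₆ = 66
B = 1A₁₆ = 26
= RGB(36, 66, 26)


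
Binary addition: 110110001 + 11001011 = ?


Align and add column by column (LSB to MSB, carry propagating):
  0110110001
+ 0011001011
  ----------
  col 0: 1 + 1 + 0 (carry in) = 2 → bit 0, carry out 1
  col 1: 0 + 1 + 1 (carry in) = 2 → bit 0, carry out 1
  col 2: 0 + 0 + 1 (carry in) = 1 → bit 1, carry out 0
  col 3: 0 + 1 + 0 (carry in) = 1 → bit 1, carry out 0
  col 4: 1 + 0 + 0 (carry in) = 1 → bit 1, carry out 0
  col 5: 1 + 0 + 0 (carry in) = 1 → bit 1, carry out 0
  col 6: 0 + 1 + 0 (carry in) = 1 → bit 1, carry out 0
  col 7: 1 + 1 + 0 (carry in) = 2 → bit 0, carry out 1
  col 8: 1 + 0 + 1 (carry in) = 2 → bit 0, carry out 1
  col 9: 0 + 0 + 1 (carry in) = 1 → bit 1, carry out 0
Reading bits MSB→LSB: 1001111100
Strip leading zeros: 1001111100
= 1001111100


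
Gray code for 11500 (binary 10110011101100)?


Binary: 10110011101100
Gray code: G = B XOR (B >> 1)
B >> 1 = 01011001110110
10110011101100 XOR 01011001110110:
  1 XOR 0 = 1
  0 XOR 1 = 1
  1 XOR 0 = 1
  1 XOR 1 = 0
  0 XOR 1 = 1
  0 XOR 0 = 0
  1 XOR 0 = 1
  1 XOR 1 = 0
  1 XOR 1 = 0
  0 XOR 1 = 1
  1 XOR 0 = 1
  1 XOR 1 = 0
  0 XOR 1 = 1
  0 XOR 0 = 0
= 11101010011010


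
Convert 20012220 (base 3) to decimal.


Positional values (base 3):
  0 × 3^0 = 0 × 1 = 0
  2 × 3^1 = 2 × 3 = 6
  2 × 3^2 = 2 × 9 = 18
  2 × 3^3 = 2 × 27 = 54
  1 × 3^4 = 1 × 81 = 81
  0 × 3^5 = 0 × 243 = 0
  0 × 3^6 = 0 × 729 = 0
  2 × 3^7 = 2 × 2187 = 4374
Sum = 0 + 6 + 18 + 54 + 81 + 0 + 0 + 4374
= 4533


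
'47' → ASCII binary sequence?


String: '47'  (2 characters)
Per-character ASCII lookup:
  '4': digits start at 48: '4' = 48 + 4 = 52 → 110100
  '7': digits start at 48: '7' = 48 + 7 = 55 → 110111
= 110100 110111


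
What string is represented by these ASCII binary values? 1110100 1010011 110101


Codes (binary): 1110100 1010011 110101
Per-code ASCII lookup:
  1110100 = 116  (range 97-122: lowercase, 116 - 97 = 19) → 't'
  1010011 = 83  (range 65-90: uppercase, 83 - 65 = 18) → 'S'
  110101 = 53  (range 48-57: digits, 53 - 48 = 5) → '5'
= 'tS5'


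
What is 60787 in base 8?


Divide by 8 repeatedly:
60787 ÷ 8 = 7598 remainder 3
7598 ÷ 8 = 949 remainder 6
949 ÷ 8 = 118 remainder 5
118 ÷ 8 = 14 remainder 6
14 ÷ 8 = 1 remainder 6
1 ÷ 8 = 0 remainder 1
Reading remainders bottom-up:
= 0o166563


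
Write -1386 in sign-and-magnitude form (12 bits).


Sign bit: 1 (negative)
Magnitude: 1386 = 10101101010
= 110101101010


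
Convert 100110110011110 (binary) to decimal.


Positional values:
Bit 1: 1 × 2^1 = 2
Bit 2: 1 × 2^2 = 4
Bit 3: 1 × 2^3 = 8
Bit 4: 1 × 2^4 = 16
Bit 7: 1 × 2^7 = 128
Bit 8: 1 × 2^8 = 256
Bit 10: 1 × 2^10 = 1024
Bit 11: 1 × 2^11 = 2048
Bit 14: 1 × 2^14 = 16384
Sum = 2 + 4 + 8 + 16 + 128 + 256 + 1024 + 2048 + 16384
= 19870


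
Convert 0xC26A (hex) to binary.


Each hex digit → 4 binary bits:
  C = 1100
  2 = 0010
  6 = 0110
  A = 1010
Concatenate: 1100 0010 0110 1010
= 1100001001101010


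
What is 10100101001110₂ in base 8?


Group into 3-bit groups: 010100101001110
  010 = 2
  100 = 4
  101 = 5
  001 = 1
  110 = 6
= 0o24516


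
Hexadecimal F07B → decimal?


Positional values:
Position 0: B × 16^0 = 11 × 1 = 11
Position 1: 7 × 16^1 = 7 × 16 = 112
Position 2: 0 × 16^2 = 0 × 256 = 0
Position 3: F × 16^3 = 15 × 4096 = 61440
Sum = 11 + 112 + 0 + 61440
= 61563


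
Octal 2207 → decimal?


Positional values:
Position 0: 7 × 8^0 = 7
Position 1: 0 × 8^1 = 0
Position 2: 2 × 8^2 = 128
Position 3: 2 × 8^3 = 1024
Sum = 7 + 0 + 128 + 1024
= 1159


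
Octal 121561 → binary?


Each octal digit → 3 binary bits:
  1 = 001
  2 = 010
  1 = 001
  5 = 101
  6 = 110
  1 = 001
Concatenate: 001 010 001 101 110 001
= 001010001101110001


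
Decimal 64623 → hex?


Divide by 16 repeatedly:
64623 ÷ 16 = 4038 remainder 15 (F)
4038 ÷ 16 = 252 remainder 6 (6)
252 ÷ 16 = 15 remainder 12 (C)
15 ÷ 16 = 0 remainder 15 (F)
Reading remainders bottom-up:
= 0xFC6F


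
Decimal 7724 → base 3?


Divide by 3 repeatedly:
7724 ÷ 3 = 2574 remainder 2
2574 ÷ 3 = 858 remainder 0
858 ÷ 3 = 286 remainder 0
286 ÷ 3 = 95 remainder 1
95 ÷ 3 = 31 remainder 2
31 ÷ 3 = 10 remainder 1
10 ÷ 3 = 3 remainder 1
3 ÷ 3 = 1 remainder 0
1 ÷ 3 = 0 remainder 1
Reading remainders bottom-up:
= 101121002


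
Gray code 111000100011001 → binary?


Gray code: 111000100011001
MSB stays the same: 1
Each subsequent bit = prev_binary XOR current_gray:
  B[1] = 1 XOR 1 = 0
  B[2] = 0 XOR 1 = 1
  B[3] = 1 XOR 0 = 1
  B[4] = 1 XOR 0 = 1
  B[5] = 1 XOR 0 = 1
  B[6] = 1 XOR 1 = 0
  B[7] = 0 XOR 0 = 0
  B[8] = 0 XOR 0 = 0
  B[9] = 0 XOR 0 = 0
  B[10] = 0 XOR 1 = 1
  B[11] = 1 XOR 1 = 0
  B[12] = 0 XOR 0 = 0
  B[13] = 0 XOR 0 = 0
  B[14] = 0 XOR 1 = 1
= 101111000010001 (24081 decimal)


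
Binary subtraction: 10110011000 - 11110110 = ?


Align and subtract column by column (LSB to MSB, borrowing when needed):
  10110011000
- 00011110110
  -----------
  col 0: (0 - 0 borrow-in) - 0 → 0 - 0 = 0, borrow out 0
  col 1: (0 - 0 borrow-in) - 1 → borrow from next column: (0+2) - 1 = 1, borrow out 1
  col 2: (0 - 1 borrow-in) - 1 → borrow from next column: (-1+2) - 1 = 0, borrow out 1
  col 3: (1 - 1 borrow-in) - 0 → 0 - 0 = 0, borrow out 0
  col 4: (1 - 0 borrow-in) - 1 → 1 - 1 = 0, borrow out 0
  col 5: (0 - 0 borrow-in) - 1 → borrow from next column: (0+2) - 1 = 1, borrow out 1
  col 6: (0 - 1 borrow-in) - 1 → borrow from next column: (-1+2) - 1 = 0, borrow out 1
  col 7: (1 - 1 borrow-in) - 1 → borrow from next column: (0+2) - 1 = 1, borrow out 1
  col 8: (1 - 1 borrow-in) - 0 → 0 - 0 = 0, borrow out 0
  col 9: (0 - 0 borrow-in) - 0 → 0 - 0 = 0, borrow out 0
  col 10: (1 - 0 borrow-in) - 0 → 1 - 0 = 1, borrow out 0
Reading bits MSB→LSB: 10010100010
Strip leading zeros: 10010100010
= 10010100010


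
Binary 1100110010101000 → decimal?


Positional values:
Bit 3: 1 × 2^3 = 8
Bit 5: 1 × 2^5 = 32
Bit 7: 1 × 2^7 = 128
Bit 10: 1 × 2^10 = 1024
Bit 11: 1 × 2^11 = 2048
Bit 14: 1 × 2^14 = 16384
Bit 15: 1 × 2^15 = 32768
Sum = 8 + 32 + 128 + 1024 + 2048 + 16384 + 32768
= 52392


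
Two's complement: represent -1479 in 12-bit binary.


Original: 010111000111
Step 1 - Invert all bits: 101000111000
Step 2 - Add 1: 101000111000 + 1
= 101000111001 (represents -1479)


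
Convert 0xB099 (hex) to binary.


Each hex digit → 4 binary bits:
  B = 1011
  0 = 0000
  9 = 1001
  9 = 1001
Concatenate: 1011 0000 1001 1001
= 1011000010011001


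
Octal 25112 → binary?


Each octal digit → 3 binary bits:
  2 = 010
  5 = 101
  1 = 001
  1 = 001
  2 = 010
Concatenate: 010 101 001 001 010
= 010101001001010


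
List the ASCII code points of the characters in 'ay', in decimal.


String: 'ay'  (2 characters)
Per-character ASCII lookup:
  'a': lowercase starts at 97: 'a' = 97 + 0 = 97
  'y': lowercase starts at 97: 'y' = 97 + 24 = 121
= 97 121


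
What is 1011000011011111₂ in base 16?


Group into 4-bit nibbles: 1011000011011111
  1011 = B
  0000 = 0
  1101 = D
  1111 = F
= 0xB0DF


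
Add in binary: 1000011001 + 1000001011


Align and add column by column (LSB to MSB, carry propagating):
  01000011001
+ 01000001011
  -----------
  col 0: 1 + 1 + 0 (carry in) = 2 → bit 0, carry out 1
  col 1: 0 + 1 + 1 (carry in) = 2 → bit 0, carry out 1
  col 2: 0 + 0 + 1 (carry in) = 1 → bit 1, carry out 0
  col 3: 1 + 1 + 0 (carry in) = 2 → bit 0, carry out 1
  col 4: 1 + 0 + 1 (carry in) = 2 → bit 0, carry out 1
  col 5: 0 + 0 + 1 (carry in) = 1 → bit 1, carry out 0
  col 6: 0 + 0 + 0 (carry in) = 0 → bit 0, carry out 0
  col 7: 0 + 0 + 0 (carry in) = 0 → bit 0, carry out 0
  col 8: 0 + 0 + 0 (carry in) = 0 → bit 0, carry out 0
  col 9: 1 + 1 + 0 (carry in) = 2 → bit 0, carry out 1
  col 10: 0 + 0 + 1 (carry in) = 1 → bit 1, carry out 0
Reading bits MSB→LSB: 10000100100
Strip leading zeros: 10000100100
= 10000100100


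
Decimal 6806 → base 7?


Divide by 7 repeatedly:
6806 ÷ 7 = 972 remainder 2
972 ÷ 7 = 138 remainder 6
138 ÷ 7 = 19 remainder 5
19 ÷ 7 = 2 remainder 5
2 ÷ 7 = 0 remainder 2
Reading remainders bottom-up:
= 25562


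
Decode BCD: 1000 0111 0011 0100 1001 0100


Each 4-bit group → digit:
  1000 → 8
  0111 → 7
  0011 → 3
  0100 → 4
  1001 → 9
  0100 → 4
= 873494


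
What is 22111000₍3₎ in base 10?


Positional values (base 3):
  0 × 3^0 = 0 × 1 = 0
  0 × 3^1 = 0 × 3 = 0
  0 × 3^2 = 0 × 9 = 0
  1 × 3^3 = 1 × 27 = 27
  1 × 3^4 = 1 × 81 = 81
  1 × 3^5 = 1 × 243 = 243
  2 × 3^6 = 2 × 729 = 1458
  2 × 3^7 = 2 × 2187 = 4374
Sum = 0 + 0 + 0 + 27 + 81 + 243 + 1458 + 4374
= 6183


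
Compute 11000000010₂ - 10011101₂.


Align and subtract column by column (LSB to MSB, borrowing when needed):
  11000000010
- 00010011101
  -----------
  col 0: (0 - 0 borrow-in) - 1 → borrow from next column: (0+2) - 1 = 1, borrow out 1
  col 1: (1 - 1 borrow-in) - 0 → 0 - 0 = 0, borrow out 0
  col 2: (0 - 0 borrow-in) - 1 → borrow from next column: (0+2) - 1 = 1, borrow out 1
  col 3: (0 - 1 borrow-in) - 1 → borrow from next column: (-1+2) - 1 = 0, borrow out 1
  col 4: (0 - 1 borrow-in) - 1 → borrow from next column: (-1+2) - 1 = 0, borrow out 1
  col 5: (0 - 1 borrow-in) - 0 → borrow from next column: (-1+2) - 0 = 1, borrow out 1
  col 6: (0 - 1 borrow-in) - 0 → borrow from next column: (-1+2) - 0 = 1, borrow out 1
  col 7: (0 - 1 borrow-in) - 1 → borrow from next column: (-1+2) - 1 = 0, borrow out 1
  col 8: (0 - 1 borrow-in) - 0 → borrow from next column: (-1+2) - 0 = 1, borrow out 1
  col 9: (1 - 1 borrow-in) - 0 → 0 - 0 = 0, borrow out 0
  col 10: (1 - 0 borrow-in) - 0 → 1 - 0 = 1, borrow out 0
Reading bits MSB→LSB: 10101100101
Strip leading zeros: 10101100101
= 10101100101


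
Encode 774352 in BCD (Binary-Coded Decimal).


Each digit → 4-bit binary:
  7 → 0111
  7 → 0111
  4 → 0100
  3 → 0011
  5 → 0101
  2 → 0010
= 0111 0111 0100 0011 0101 0010


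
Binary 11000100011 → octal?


Group into 3-bit groups: 011000100011
  011 = 3
  000 = 0
  100 = 4
  011 = 3
= 0o3043


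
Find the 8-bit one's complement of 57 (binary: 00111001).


Original: 00111001
Invert all bits:
  bit 0: 0 → 1
  bit 1: 0 → 1
  bit 2: 1 → 0
  bit 3: 1 → 0
  bit 4: 1 → 0
  bit 5: 0 → 1
  bit 6: 0 → 1
  bit 7: 1 → 0
= 11000110


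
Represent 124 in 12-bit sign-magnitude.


Sign bit: 0 (positive)
Magnitude: 124 = 00001111100
= 000001111100


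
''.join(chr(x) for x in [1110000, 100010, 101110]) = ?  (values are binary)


Codes (binary): 1110000 100010 101110
Per-code ASCII lookup:
  1110000 = 112  (range 97-122: lowercase, 112 - 97 = 15) → 'p'
  100010 = 34  (special character) → '"'
  101110 = 46  (special character) → '.'
= 'p".'


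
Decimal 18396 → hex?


Divide by 16 repeatedly:
18396 ÷ 16 = 1149 remainder 12 (C)
1149 ÷ 16 = 71 remainder 13 (D)
71 ÷ 16 = 4 remainder 7 (7)
4 ÷ 16 = 0 remainder 4 (4)
Reading remainders bottom-up:
= 0x47DC


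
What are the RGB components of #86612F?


Hex: #86612F
R = 86₁₆ = 134
G = 61₁₆ = 97
B = 2F₁₆ = 47
= RGB(134, 97, 47)


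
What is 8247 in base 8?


Divide by 8 repeatedly:
8247 ÷ 8 = 1030 remainder 7
1030 ÷ 8 = 128 remainder 6
128 ÷ 8 = 16 remainder 0
16 ÷ 8 = 2 remainder 0
2 ÷ 8 = 0 remainder 2
Reading remainders bottom-up:
= 0o20067


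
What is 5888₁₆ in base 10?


Positional values:
Position 0: 8 × 16^0 = 8 × 1 = 8
Position 1: 8 × 16^1 = 8 × 16 = 128
Position 2: 8 × 16^2 = 8 × 256 = 2048
Position 3: 5 × 16^3 = 5 × 4096 = 20480
Sum = 8 + 128 + 2048 + 20480
= 22664


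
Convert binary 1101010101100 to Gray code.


Binary: 1101010101100
Gray code: G = B XOR (B >> 1)
B >> 1 = 0110101010110
1101010101100 XOR 0110101010110:
  1 XOR 0 = 1
  1 XOR 1 = 0
  0 XOR 1 = 1
  1 XOR 0 = 1
  0 XOR 1 = 1
  1 XOR 0 = 1
  0 XOR 1 = 1
  1 XOR 0 = 1
  0 XOR 1 = 1
  1 XOR 0 = 1
  1 XOR 1 = 0
  0 XOR 1 = 1
  0 XOR 0 = 0
= 1011111111010


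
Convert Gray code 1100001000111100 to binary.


Gray code: 1100001000111100
MSB stays the same: 1
Each subsequent bit = prev_binary XOR current_gray:
  B[1] = 1 XOR 1 = 0
  B[2] = 0 XOR 0 = 0
  B[3] = 0 XOR 0 = 0
  B[4] = 0 XOR 0 = 0
  B[5] = 0 XOR 0 = 0
  B[6] = 0 XOR 1 = 1
  B[7] = 1 XOR 0 = 1
  B[8] = 1 XOR 0 = 1
  B[9] = 1 XOR 0 = 1
  B[10] = 1 XOR 1 = 0
  B[11] = 0 XOR 1 = 1
  B[12] = 1 XOR 1 = 0
  B[13] = 0 XOR 1 = 1
  B[14] = 1 XOR 0 = 1
  B[15] = 1 XOR 0 = 1
= 1000001111010111 (33751 decimal)


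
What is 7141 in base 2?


Divide by 2 repeatedly:
7141 ÷ 2 = 3570 remainder 1
3570 ÷ 2 = 1785 remainder 0
1785 ÷ 2 = 892 remainder 1
892 ÷ 2 = 446 remainder 0
446 ÷ 2 = 223 remainder 0
223 ÷ 2 = 111 remainder 1
111 ÷ 2 = 55 remainder 1
55 ÷ 2 = 27 remainder 1
27 ÷ 2 = 13 remainder 1
13 ÷ 2 = 6 remainder 1
6 ÷ 2 = 3 remainder 0
3 ÷ 2 = 1 remainder 1
1 ÷ 2 = 0 remainder 1
Reading remainders bottom-up:
= 1101111100101


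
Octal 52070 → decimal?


Positional values:
Position 0: 0 × 8^0 = 0
Position 1: 7 × 8^1 = 56
Position 2: 0 × 8^2 = 0
Position 3: 2 × 8^3 = 1024
Position 4: 5 × 8^4 = 20480
Sum = 0 + 56 + 0 + 1024 + 20480
= 21560


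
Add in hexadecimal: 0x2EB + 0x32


Align and add column by column (LSB to MSB, each column mod 16 with carry):
  02EB
+ 0032
  ----
  col 0: B(11) + 2(2) + 0 (carry in) = 13 → D(13), carry out 0
  col 1: E(14) + 3(3) + 0 (carry in) = 17 → 1(1), carry out 1
  col 2: 2(2) + 0(0) + 1 (carry in) = 3 → 3(3), carry out 0
  col 3: 0(0) + 0(0) + 0 (carry in) = 0 → 0(0), carry out 0
Reading digits MSB→LSB: 031D
Strip leading zeros: 31D
= 0x31D


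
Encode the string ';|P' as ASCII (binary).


String: ';|P'  (3 characters)
Per-character ASCII lookup:
  ';': special character: ';' = 59 → 111011
  '|': special character: '|' = 124 → 1111100
  'P': uppercase starts at 65: 'P' = 65 + 15 = 80 → 1010000
= 111011 1111100 1010000


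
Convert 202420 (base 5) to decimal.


Positional values (base 5):
  0 × 5^0 = 0 × 1 = 0
  2 × 5^1 = 2 × 5 = 10
  4 × 5^2 = 4 × 25 = 100
  2 × 5^3 = 2 × 125 = 250
  0 × 5^4 = 0 × 625 = 0
  2 × 5^5 = 2 × 3125 = 6250
Sum = 0 + 10 + 100 + 250 + 0 + 6250
= 6610


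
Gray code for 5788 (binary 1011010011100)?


Binary: 1011010011100
Gray code: G = B XOR (B >> 1)
B >> 1 = 0101101001110
1011010011100 XOR 0101101001110:
  1 XOR 0 = 1
  0 XOR 1 = 1
  1 XOR 0 = 1
  1 XOR 1 = 0
  0 XOR 1 = 1
  1 XOR 0 = 1
  0 XOR 1 = 1
  0 XOR 0 = 0
  1 XOR 0 = 1
  1 XOR 1 = 0
  1 XOR 1 = 0
  0 XOR 1 = 1
  0 XOR 0 = 0
= 1110111010010


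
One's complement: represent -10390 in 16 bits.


Original: 0010100010010110
Invert all bits:
  bit 0: 0 → 1
  bit 1: 0 → 1
  bit 2: 1 → 0
  bit 3: 0 → 1
  bit 4: 1 → 0
  bit 5: 0 → 1
  bit 6: 0 → 1
  bit 7: 0 → 1
  bit 8: 1 → 0
  bit 9: 0 → 1
  bit 10: 0 → 1
  bit 11: 1 → 0
  bit 12: 0 → 1
  bit 13: 1 → 0
  bit 14: 1 → 0
  bit 15: 0 → 1
= 1101011101101001


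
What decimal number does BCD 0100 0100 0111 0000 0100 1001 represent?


Each 4-bit group → digit:
  0100 → 4
  0100 → 4
  0111 → 7
  0000 → 0
  0100 → 4
  1001 → 9
= 447049


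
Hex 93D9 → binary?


Each hex digit → 4 binary bits:
  9 = 1001
  3 = 0011
  D = 1101
  9 = 1001
Concatenate: 1001 0011 1101 1001
= 1001001111011001


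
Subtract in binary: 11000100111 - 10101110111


Align and subtract column by column (LSB to MSB, borrowing when needed):
  11000100111
- 10101110111
  -----------
  col 0: (1 - 0 borrow-in) - 1 → 1 - 1 = 0, borrow out 0
  col 1: (1 - 0 borrow-in) - 1 → 1 - 1 = 0, borrow out 0
  col 2: (1 - 0 borrow-in) - 1 → 1 - 1 = 0, borrow out 0
  col 3: (0 - 0 borrow-in) - 0 → 0 - 0 = 0, borrow out 0
  col 4: (0 - 0 borrow-in) - 1 → borrow from next column: (0+2) - 1 = 1, borrow out 1
  col 5: (1 - 1 borrow-in) - 1 → borrow from next column: (0+2) - 1 = 1, borrow out 1
  col 6: (0 - 1 borrow-in) - 1 → borrow from next column: (-1+2) - 1 = 0, borrow out 1
  col 7: (0 - 1 borrow-in) - 0 → borrow from next column: (-1+2) - 0 = 1, borrow out 1
  col 8: (0 - 1 borrow-in) - 1 → borrow from next column: (-1+2) - 1 = 0, borrow out 1
  col 9: (1 - 1 borrow-in) - 0 → 0 - 0 = 0, borrow out 0
  col 10: (1 - 0 borrow-in) - 1 → 1 - 1 = 0, borrow out 0
Reading bits MSB→LSB: 00010110000
Strip leading zeros: 10110000
= 10110000


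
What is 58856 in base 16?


Divide by 16 repeatedly:
58856 ÷ 16 = 3678 remainder 8 (8)
3678 ÷ 16 = 229 remainder 14 (E)
229 ÷ 16 = 14 remainder 5 (5)
14 ÷ 16 = 0 remainder 14 (E)
Reading remainders bottom-up:
= 0xE5E8


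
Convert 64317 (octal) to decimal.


Positional values:
Position 0: 7 × 8^0 = 7
Position 1: 1 × 8^1 = 8
Position 2: 3 × 8^2 = 192
Position 3: 4 × 8^3 = 2048
Position 4: 6 × 8^4 = 24576
Sum = 7 + 8 + 192 + 2048 + 24576
= 26831


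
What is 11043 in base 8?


Divide by 8 repeatedly:
11043 ÷ 8 = 1380 remainder 3
1380 ÷ 8 = 172 remainder 4
172 ÷ 8 = 21 remainder 4
21 ÷ 8 = 2 remainder 5
2 ÷ 8 = 0 remainder 2
Reading remainders bottom-up:
= 0o25443


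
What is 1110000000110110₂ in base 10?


Positional values:
Bit 1: 1 × 2^1 = 2
Bit 2: 1 × 2^2 = 4
Bit 4: 1 × 2^4 = 16
Bit 5: 1 × 2^5 = 32
Bit 13: 1 × 2^13 = 8192
Bit 14: 1 × 2^14 = 16384
Bit 15: 1 × 2^15 = 32768
Sum = 2 + 4 + 16 + 32 + 8192 + 16384 + 32768
= 57398
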